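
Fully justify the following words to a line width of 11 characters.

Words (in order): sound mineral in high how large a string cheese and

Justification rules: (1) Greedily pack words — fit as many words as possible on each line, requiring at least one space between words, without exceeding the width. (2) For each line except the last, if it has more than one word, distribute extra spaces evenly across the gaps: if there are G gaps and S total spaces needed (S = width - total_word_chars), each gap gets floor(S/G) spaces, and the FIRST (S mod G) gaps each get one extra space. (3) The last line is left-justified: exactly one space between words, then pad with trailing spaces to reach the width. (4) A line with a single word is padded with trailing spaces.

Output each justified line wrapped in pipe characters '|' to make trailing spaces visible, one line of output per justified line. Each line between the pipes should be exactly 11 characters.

Line 1: ['sound'] (min_width=5, slack=6)
Line 2: ['mineral', 'in'] (min_width=10, slack=1)
Line 3: ['high', 'how'] (min_width=8, slack=3)
Line 4: ['large', 'a'] (min_width=7, slack=4)
Line 5: ['string'] (min_width=6, slack=5)
Line 6: ['cheese', 'and'] (min_width=10, slack=1)

Answer: |sound      |
|mineral  in|
|high    how|
|large     a|
|string     |
|cheese and |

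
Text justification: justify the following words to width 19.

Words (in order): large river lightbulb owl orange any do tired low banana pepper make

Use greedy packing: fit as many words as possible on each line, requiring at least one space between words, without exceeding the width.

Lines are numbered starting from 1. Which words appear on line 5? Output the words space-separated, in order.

Line 1: ['large', 'river'] (min_width=11, slack=8)
Line 2: ['lightbulb', 'owl'] (min_width=13, slack=6)
Line 3: ['orange', 'any', 'do', 'tired'] (min_width=19, slack=0)
Line 4: ['low', 'banana', 'pepper'] (min_width=17, slack=2)
Line 5: ['make'] (min_width=4, slack=15)

Answer: make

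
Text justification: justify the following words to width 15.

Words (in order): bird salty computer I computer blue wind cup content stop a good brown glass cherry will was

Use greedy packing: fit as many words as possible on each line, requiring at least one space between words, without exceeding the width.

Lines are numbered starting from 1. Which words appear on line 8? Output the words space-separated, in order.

Answer: will was

Derivation:
Line 1: ['bird', 'salty'] (min_width=10, slack=5)
Line 2: ['computer', 'I'] (min_width=10, slack=5)
Line 3: ['computer', 'blue'] (min_width=13, slack=2)
Line 4: ['wind', 'cup'] (min_width=8, slack=7)
Line 5: ['content', 'stop', 'a'] (min_width=14, slack=1)
Line 6: ['good', 'brown'] (min_width=10, slack=5)
Line 7: ['glass', 'cherry'] (min_width=12, slack=3)
Line 8: ['will', 'was'] (min_width=8, slack=7)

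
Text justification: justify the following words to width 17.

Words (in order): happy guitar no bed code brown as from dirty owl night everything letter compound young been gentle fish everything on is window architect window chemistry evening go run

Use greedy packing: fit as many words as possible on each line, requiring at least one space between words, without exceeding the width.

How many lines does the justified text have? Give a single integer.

Answer: 11

Derivation:
Line 1: ['happy', 'guitar', 'no'] (min_width=15, slack=2)
Line 2: ['bed', 'code', 'brown', 'as'] (min_width=17, slack=0)
Line 3: ['from', 'dirty', 'owl'] (min_width=14, slack=3)
Line 4: ['night', 'everything'] (min_width=16, slack=1)
Line 5: ['letter', 'compound'] (min_width=15, slack=2)
Line 6: ['young', 'been', 'gentle'] (min_width=17, slack=0)
Line 7: ['fish', 'everything'] (min_width=15, slack=2)
Line 8: ['on', 'is', 'window'] (min_width=12, slack=5)
Line 9: ['architect', 'window'] (min_width=16, slack=1)
Line 10: ['chemistry', 'evening'] (min_width=17, slack=0)
Line 11: ['go', 'run'] (min_width=6, slack=11)
Total lines: 11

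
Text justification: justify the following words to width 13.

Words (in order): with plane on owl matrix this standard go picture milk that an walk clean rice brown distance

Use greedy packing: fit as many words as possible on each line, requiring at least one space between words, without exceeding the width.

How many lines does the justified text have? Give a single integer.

Answer: 8

Derivation:
Line 1: ['with', 'plane', 'on'] (min_width=13, slack=0)
Line 2: ['owl', 'matrix'] (min_width=10, slack=3)
Line 3: ['this', 'standard'] (min_width=13, slack=0)
Line 4: ['go', 'picture'] (min_width=10, slack=3)
Line 5: ['milk', 'that', 'an'] (min_width=12, slack=1)
Line 6: ['walk', 'clean'] (min_width=10, slack=3)
Line 7: ['rice', 'brown'] (min_width=10, slack=3)
Line 8: ['distance'] (min_width=8, slack=5)
Total lines: 8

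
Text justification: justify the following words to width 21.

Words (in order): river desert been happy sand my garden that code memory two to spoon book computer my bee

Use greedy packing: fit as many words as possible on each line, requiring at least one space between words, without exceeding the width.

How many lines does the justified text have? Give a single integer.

Line 1: ['river', 'desert', 'been'] (min_width=17, slack=4)
Line 2: ['happy', 'sand', 'my', 'garden'] (min_width=20, slack=1)
Line 3: ['that', 'code', 'memory', 'two'] (min_width=20, slack=1)
Line 4: ['to', 'spoon', 'book'] (min_width=13, slack=8)
Line 5: ['computer', 'my', 'bee'] (min_width=15, slack=6)
Total lines: 5

Answer: 5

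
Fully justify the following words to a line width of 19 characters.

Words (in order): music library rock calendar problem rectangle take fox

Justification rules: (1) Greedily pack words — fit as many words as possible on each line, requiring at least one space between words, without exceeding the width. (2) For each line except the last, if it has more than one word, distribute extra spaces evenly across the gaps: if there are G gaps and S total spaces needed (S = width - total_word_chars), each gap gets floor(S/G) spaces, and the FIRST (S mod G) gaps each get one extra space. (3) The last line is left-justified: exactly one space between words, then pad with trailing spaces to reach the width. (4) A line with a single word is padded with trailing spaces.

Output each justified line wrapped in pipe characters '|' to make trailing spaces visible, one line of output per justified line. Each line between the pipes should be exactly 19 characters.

Answer: |music  library rock|
|calendar    problem|
|rectangle take fox |

Derivation:
Line 1: ['music', 'library', 'rock'] (min_width=18, slack=1)
Line 2: ['calendar', 'problem'] (min_width=16, slack=3)
Line 3: ['rectangle', 'take', 'fox'] (min_width=18, slack=1)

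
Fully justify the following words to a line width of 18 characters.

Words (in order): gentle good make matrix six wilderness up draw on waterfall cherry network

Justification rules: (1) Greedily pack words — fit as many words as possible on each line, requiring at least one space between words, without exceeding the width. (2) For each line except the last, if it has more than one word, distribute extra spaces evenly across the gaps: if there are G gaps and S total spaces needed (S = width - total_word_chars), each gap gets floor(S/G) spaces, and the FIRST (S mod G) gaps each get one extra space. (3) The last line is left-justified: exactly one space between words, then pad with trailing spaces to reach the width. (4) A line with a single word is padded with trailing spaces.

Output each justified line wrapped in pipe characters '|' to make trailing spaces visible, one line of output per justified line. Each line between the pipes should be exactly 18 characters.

Line 1: ['gentle', 'good', 'make'] (min_width=16, slack=2)
Line 2: ['matrix', 'six'] (min_width=10, slack=8)
Line 3: ['wilderness', 'up', 'draw'] (min_width=18, slack=0)
Line 4: ['on', 'waterfall'] (min_width=12, slack=6)
Line 5: ['cherry', 'network'] (min_width=14, slack=4)

Answer: |gentle  good  make|
|matrix         six|
|wilderness up draw|
|on       waterfall|
|cherry network    |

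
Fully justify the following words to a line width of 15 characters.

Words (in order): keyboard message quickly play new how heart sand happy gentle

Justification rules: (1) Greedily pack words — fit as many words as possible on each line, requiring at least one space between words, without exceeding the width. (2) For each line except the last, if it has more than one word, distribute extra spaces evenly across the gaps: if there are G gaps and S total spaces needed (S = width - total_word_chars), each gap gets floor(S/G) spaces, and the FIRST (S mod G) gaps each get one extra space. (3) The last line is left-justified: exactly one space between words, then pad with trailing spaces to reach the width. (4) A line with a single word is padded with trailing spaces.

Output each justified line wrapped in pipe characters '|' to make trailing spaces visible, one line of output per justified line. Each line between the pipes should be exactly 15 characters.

Answer: |keyboard       |
|message quickly|
|play   new  how|
|heart      sand|
|happy gentle   |

Derivation:
Line 1: ['keyboard'] (min_width=8, slack=7)
Line 2: ['message', 'quickly'] (min_width=15, slack=0)
Line 3: ['play', 'new', 'how'] (min_width=12, slack=3)
Line 4: ['heart', 'sand'] (min_width=10, slack=5)
Line 5: ['happy', 'gentle'] (min_width=12, slack=3)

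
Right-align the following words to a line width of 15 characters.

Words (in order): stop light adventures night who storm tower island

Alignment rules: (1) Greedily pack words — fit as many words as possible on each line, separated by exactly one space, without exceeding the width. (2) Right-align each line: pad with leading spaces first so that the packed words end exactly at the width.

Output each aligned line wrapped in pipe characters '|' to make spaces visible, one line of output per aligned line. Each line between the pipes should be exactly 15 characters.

Line 1: ['stop', 'light'] (min_width=10, slack=5)
Line 2: ['adventures'] (min_width=10, slack=5)
Line 3: ['night', 'who', 'storm'] (min_width=15, slack=0)
Line 4: ['tower', 'island'] (min_width=12, slack=3)

Answer: |     stop light|
|     adventures|
|night who storm|
|   tower island|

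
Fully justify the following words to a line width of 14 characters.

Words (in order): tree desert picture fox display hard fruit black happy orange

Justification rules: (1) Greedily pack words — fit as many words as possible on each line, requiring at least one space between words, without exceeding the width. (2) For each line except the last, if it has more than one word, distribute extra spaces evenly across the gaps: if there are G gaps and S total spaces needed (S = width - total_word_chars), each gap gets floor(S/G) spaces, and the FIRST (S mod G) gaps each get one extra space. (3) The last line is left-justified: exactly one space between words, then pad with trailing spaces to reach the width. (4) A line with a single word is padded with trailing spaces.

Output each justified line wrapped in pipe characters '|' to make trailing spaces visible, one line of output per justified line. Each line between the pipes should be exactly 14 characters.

Line 1: ['tree', 'desert'] (min_width=11, slack=3)
Line 2: ['picture', 'fox'] (min_width=11, slack=3)
Line 3: ['display', 'hard'] (min_width=12, slack=2)
Line 4: ['fruit', 'black'] (min_width=11, slack=3)
Line 5: ['happy', 'orange'] (min_width=12, slack=2)

Answer: |tree    desert|
|picture    fox|
|display   hard|
|fruit    black|
|happy orange  |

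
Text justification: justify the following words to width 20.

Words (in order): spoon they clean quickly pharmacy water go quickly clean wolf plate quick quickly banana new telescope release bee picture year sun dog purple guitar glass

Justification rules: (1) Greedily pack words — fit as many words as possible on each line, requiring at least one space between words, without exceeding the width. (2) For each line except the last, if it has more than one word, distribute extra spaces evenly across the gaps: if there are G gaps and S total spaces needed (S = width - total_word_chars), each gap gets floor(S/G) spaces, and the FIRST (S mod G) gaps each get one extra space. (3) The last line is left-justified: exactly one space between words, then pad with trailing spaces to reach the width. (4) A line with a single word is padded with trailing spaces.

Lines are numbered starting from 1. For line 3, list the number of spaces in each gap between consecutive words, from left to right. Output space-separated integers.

Line 1: ['spoon', 'they', 'clean'] (min_width=16, slack=4)
Line 2: ['quickly', 'pharmacy'] (min_width=16, slack=4)
Line 3: ['water', 'go', 'quickly'] (min_width=16, slack=4)
Line 4: ['clean', 'wolf', 'plate'] (min_width=16, slack=4)
Line 5: ['quick', 'quickly', 'banana'] (min_width=20, slack=0)
Line 6: ['new', 'telescope'] (min_width=13, slack=7)
Line 7: ['release', 'bee', 'picture'] (min_width=19, slack=1)
Line 8: ['year', 'sun', 'dog', 'purple'] (min_width=19, slack=1)
Line 9: ['guitar', 'glass'] (min_width=12, slack=8)

Answer: 3 3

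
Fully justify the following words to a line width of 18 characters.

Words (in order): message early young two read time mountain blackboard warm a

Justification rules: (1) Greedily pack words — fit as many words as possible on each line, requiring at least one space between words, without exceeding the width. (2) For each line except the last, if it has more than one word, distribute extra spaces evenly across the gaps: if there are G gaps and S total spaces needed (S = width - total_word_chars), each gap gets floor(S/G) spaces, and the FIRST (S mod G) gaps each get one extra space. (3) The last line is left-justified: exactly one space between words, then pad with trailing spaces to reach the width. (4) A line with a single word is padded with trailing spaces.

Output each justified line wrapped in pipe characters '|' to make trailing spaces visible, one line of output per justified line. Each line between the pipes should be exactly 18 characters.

Answer: |message      early|
|young   two   read|
|time      mountain|
|blackboard warm a |

Derivation:
Line 1: ['message', 'early'] (min_width=13, slack=5)
Line 2: ['young', 'two', 'read'] (min_width=14, slack=4)
Line 3: ['time', 'mountain'] (min_width=13, slack=5)
Line 4: ['blackboard', 'warm', 'a'] (min_width=17, slack=1)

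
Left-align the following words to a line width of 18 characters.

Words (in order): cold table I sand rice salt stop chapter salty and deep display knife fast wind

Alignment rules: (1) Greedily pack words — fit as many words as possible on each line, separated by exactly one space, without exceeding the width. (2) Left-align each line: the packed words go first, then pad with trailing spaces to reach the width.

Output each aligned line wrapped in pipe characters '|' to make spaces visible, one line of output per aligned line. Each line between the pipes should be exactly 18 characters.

Line 1: ['cold', 'table', 'I', 'sand'] (min_width=17, slack=1)
Line 2: ['rice', 'salt', 'stop'] (min_width=14, slack=4)
Line 3: ['chapter', 'salty', 'and'] (min_width=17, slack=1)
Line 4: ['deep', 'display', 'knife'] (min_width=18, slack=0)
Line 5: ['fast', 'wind'] (min_width=9, slack=9)

Answer: |cold table I sand |
|rice salt stop    |
|chapter salty and |
|deep display knife|
|fast wind         |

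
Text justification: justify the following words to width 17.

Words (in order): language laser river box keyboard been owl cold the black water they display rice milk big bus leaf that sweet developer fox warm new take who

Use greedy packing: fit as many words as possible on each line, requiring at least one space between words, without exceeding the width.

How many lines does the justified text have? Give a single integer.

Line 1: ['language', 'laser'] (min_width=14, slack=3)
Line 2: ['river', 'box'] (min_width=9, slack=8)
Line 3: ['keyboard', 'been', 'owl'] (min_width=17, slack=0)
Line 4: ['cold', 'the', 'black'] (min_width=14, slack=3)
Line 5: ['water', 'they'] (min_width=10, slack=7)
Line 6: ['display', 'rice', 'milk'] (min_width=17, slack=0)
Line 7: ['big', 'bus', 'leaf', 'that'] (min_width=17, slack=0)
Line 8: ['sweet', 'developer'] (min_width=15, slack=2)
Line 9: ['fox', 'warm', 'new', 'take'] (min_width=17, slack=0)
Line 10: ['who'] (min_width=3, slack=14)
Total lines: 10

Answer: 10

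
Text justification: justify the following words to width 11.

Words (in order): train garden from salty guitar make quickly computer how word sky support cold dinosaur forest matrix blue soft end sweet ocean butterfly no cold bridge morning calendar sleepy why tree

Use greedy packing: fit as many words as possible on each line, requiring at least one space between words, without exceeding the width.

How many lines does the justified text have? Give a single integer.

Line 1: ['train'] (min_width=5, slack=6)
Line 2: ['garden', 'from'] (min_width=11, slack=0)
Line 3: ['salty'] (min_width=5, slack=6)
Line 4: ['guitar', 'make'] (min_width=11, slack=0)
Line 5: ['quickly'] (min_width=7, slack=4)
Line 6: ['computer'] (min_width=8, slack=3)
Line 7: ['how', 'word'] (min_width=8, slack=3)
Line 8: ['sky', 'support'] (min_width=11, slack=0)
Line 9: ['cold'] (min_width=4, slack=7)
Line 10: ['dinosaur'] (min_width=8, slack=3)
Line 11: ['forest'] (min_width=6, slack=5)
Line 12: ['matrix', 'blue'] (min_width=11, slack=0)
Line 13: ['soft', 'end'] (min_width=8, slack=3)
Line 14: ['sweet', 'ocean'] (min_width=11, slack=0)
Line 15: ['butterfly'] (min_width=9, slack=2)
Line 16: ['no', 'cold'] (min_width=7, slack=4)
Line 17: ['bridge'] (min_width=6, slack=5)
Line 18: ['morning'] (min_width=7, slack=4)
Line 19: ['calendar'] (min_width=8, slack=3)
Line 20: ['sleepy', 'why'] (min_width=10, slack=1)
Line 21: ['tree'] (min_width=4, slack=7)
Total lines: 21

Answer: 21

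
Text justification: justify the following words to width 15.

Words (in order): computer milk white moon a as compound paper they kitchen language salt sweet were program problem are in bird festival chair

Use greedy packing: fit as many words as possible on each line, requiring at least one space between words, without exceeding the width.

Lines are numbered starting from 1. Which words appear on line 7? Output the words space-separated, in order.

Answer: program problem

Derivation:
Line 1: ['computer', 'milk'] (min_width=13, slack=2)
Line 2: ['white', 'moon', 'a', 'as'] (min_width=15, slack=0)
Line 3: ['compound', 'paper'] (min_width=14, slack=1)
Line 4: ['they', 'kitchen'] (min_width=12, slack=3)
Line 5: ['language', 'salt'] (min_width=13, slack=2)
Line 6: ['sweet', 'were'] (min_width=10, slack=5)
Line 7: ['program', 'problem'] (min_width=15, slack=0)
Line 8: ['are', 'in', 'bird'] (min_width=11, slack=4)
Line 9: ['festival', 'chair'] (min_width=14, slack=1)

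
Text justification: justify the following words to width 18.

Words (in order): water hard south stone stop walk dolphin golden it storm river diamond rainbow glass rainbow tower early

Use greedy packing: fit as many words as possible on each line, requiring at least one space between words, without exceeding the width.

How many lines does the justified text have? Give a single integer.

Answer: 7

Derivation:
Line 1: ['water', 'hard', 'south'] (min_width=16, slack=2)
Line 2: ['stone', 'stop', 'walk'] (min_width=15, slack=3)
Line 3: ['dolphin', 'golden', 'it'] (min_width=17, slack=1)
Line 4: ['storm', 'river'] (min_width=11, slack=7)
Line 5: ['diamond', 'rainbow'] (min_width=15, slack=3)
Line 6: ['glass', 'rainbow'] (min_width=13, slack=5)
Line 7: ['tower', 'early'] (min_width=11, slack=7)
Total lines: 7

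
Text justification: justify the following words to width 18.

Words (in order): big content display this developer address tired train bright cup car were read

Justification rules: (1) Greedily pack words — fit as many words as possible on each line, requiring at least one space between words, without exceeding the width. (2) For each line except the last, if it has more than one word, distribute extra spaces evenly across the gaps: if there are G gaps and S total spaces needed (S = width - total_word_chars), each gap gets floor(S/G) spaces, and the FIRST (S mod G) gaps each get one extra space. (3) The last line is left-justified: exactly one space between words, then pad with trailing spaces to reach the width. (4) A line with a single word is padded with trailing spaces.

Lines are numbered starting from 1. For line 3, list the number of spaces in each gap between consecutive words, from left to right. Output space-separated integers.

Line 1: ['big', 'content'] (min_width=11, slack=7)
Line 2: ['display', 'this'] (min_width=12, slack=6)
Line 3: ['developer', 'address'] (min_width=17, slack=1)
Line 4: ['tired', 'train', 'bright'] (min_width=18, slack=0)
Line 5: ['cup', 'car', 'were', 'read'] (min_width=17, slack=1)

Answer: 2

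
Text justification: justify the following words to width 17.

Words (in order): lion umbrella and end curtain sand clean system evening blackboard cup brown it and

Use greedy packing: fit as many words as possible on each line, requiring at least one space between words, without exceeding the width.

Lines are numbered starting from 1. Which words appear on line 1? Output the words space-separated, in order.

Line 1: ['lion', 'umbrella', 'and'] (min_width=17, slack=0)
Line 2: ['end', 'curtain', 'sand'] (min_width=16, slack=1)
Line 3: ['clean', 'system'] (min_width=12, slack=5)
Line 4: ['evening'] (min_width=7, slack=10)
Line 5: ['blackboard', 'cup'] (min_width=14, slack=3)
Line 6: ['brown', 'it', 'and'] (min_width=12, slack=5)

Answer: lion umbrella and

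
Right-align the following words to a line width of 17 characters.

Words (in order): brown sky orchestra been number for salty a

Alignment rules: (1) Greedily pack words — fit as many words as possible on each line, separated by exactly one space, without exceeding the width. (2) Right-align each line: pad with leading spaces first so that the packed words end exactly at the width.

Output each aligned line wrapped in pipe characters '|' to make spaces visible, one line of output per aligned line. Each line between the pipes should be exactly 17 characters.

Answer: |        brown sky|
|   orchestra been|
| number for salty|
|                a|

Derivation:
Line 1: ['brown', 'sky'] (min_width=9, slack=8)
Line 2: ['orchestra', 'been'] (min_width=14, slack=3)
Line 3: ['number', 'for', 'salty'] (min_width=16, slack=1)
Line 4: ['a'] (min_width=1, slack=16)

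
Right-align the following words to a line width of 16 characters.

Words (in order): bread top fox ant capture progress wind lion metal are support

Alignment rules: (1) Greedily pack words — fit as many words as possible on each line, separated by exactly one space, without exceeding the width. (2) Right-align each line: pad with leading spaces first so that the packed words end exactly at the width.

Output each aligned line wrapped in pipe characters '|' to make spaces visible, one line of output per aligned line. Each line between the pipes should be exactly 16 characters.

Answer: |   bread top fox|
|     ant capture|
|   progress wind|
|  lion metal are|
|         support|

Derivation:
Line 1: ['bread', 'top', 'fox'] (min_width=13, slack=3)
Line 2: ['ant', 'capture'] (min_width=11, slack=5)
Line 3: ['progress', 'wind'] (min_width=13, slack=3)
Line 4: ['lion', 'metal', 'are'] (min_width=14, slack=2)
Line 5: ['support'] (min_width=7, slack=9)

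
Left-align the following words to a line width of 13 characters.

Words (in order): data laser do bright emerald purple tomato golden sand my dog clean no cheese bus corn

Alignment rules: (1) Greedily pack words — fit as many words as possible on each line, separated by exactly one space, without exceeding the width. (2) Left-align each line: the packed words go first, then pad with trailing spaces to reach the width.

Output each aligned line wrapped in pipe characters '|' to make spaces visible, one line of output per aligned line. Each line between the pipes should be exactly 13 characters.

Line 1: ['data', 'laser', 'do'] (min_width=13, slack=0)
Line 2: ['bright'] (min_width=6, slack=7)
Line 3: ['emerald'] (min_width=7, slack=6)
Line 4: ['purple', 'tomato'] (min_width=13, slack=0)
Line 5: ['golden', 'sand'] (min_width=11, slack=2)
Line 6: ['my', 'dog', 'clean'] (min_width=12, slack=1)
Line 7: ['no', 'cheese', 'bus'] (min_width=13, slack=0)
Line 8: ['corn'] (min_width=4, slack=9)

Answer: |data laser do|
|bright       |
|emerald      |
|purple tomato|
|golden sand  |
|my dog clean |
|no cheese bus|
|corn         |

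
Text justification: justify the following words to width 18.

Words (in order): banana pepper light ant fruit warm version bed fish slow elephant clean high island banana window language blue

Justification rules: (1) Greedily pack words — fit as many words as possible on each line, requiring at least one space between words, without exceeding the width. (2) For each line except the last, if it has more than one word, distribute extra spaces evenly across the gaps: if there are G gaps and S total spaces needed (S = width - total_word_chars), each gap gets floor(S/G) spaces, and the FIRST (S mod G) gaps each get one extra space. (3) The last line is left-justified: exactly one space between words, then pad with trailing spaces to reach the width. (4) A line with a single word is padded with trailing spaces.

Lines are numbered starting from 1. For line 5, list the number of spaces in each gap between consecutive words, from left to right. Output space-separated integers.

Answer: 2 1

Derivation:
Line 1: ['banana', 'pepper'] (min_width=13, slack=5)
Line 2: ['light', 'ant', 'fruit'] (min_width=15, slack=3)
Line 3: ['warm', 'version', 'bed'] (min_width=16, slack=2)
Line 4: ['fish', 'slow', 'elephant'] (min_width=18, slack=0)
Line 5: ['clean', 'high', 'island'] (min_width=17, slack=1)
Line 6: ['banana', 'window'] (min_width=13, slack=5)
Line 7: ['language', 'blue'] (min_width=13, slack=5)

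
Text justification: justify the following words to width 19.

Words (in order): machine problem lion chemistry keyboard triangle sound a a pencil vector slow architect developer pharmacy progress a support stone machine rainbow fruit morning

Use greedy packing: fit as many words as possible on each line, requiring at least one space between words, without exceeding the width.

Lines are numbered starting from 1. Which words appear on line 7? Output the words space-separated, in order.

Answer: pharmacy progress a

Derivation:
Line 1: ['machine', 'problem'] (min_width=15, slack=4)
Line 2: ['lion', 'chemistry'] (min_width=14, slack=5)
Line 3: ['keyboard', 'triangle'] (min_width=17, slack=2)
Line 4: ['sound', 'a', 'a', 'pencil'] (min_width=16, slack=3)
Line 5: ['vector', 'slow'] (min_width=11, slack=8)
Line 6: ['architect', 'developer'] (min_width=19, slack=0)
Line 7: ['pharmacy', 'progress', 'a'] (min_width=19, slack=0)
Line 8: ['support', 'stone'] (min_width=13, slack=6)
Line 9: ['machine', 'rainbow'] (min_width=15, slack=4)
Line 10: ['fruit', 'morning'] (min_width=13, slack=6)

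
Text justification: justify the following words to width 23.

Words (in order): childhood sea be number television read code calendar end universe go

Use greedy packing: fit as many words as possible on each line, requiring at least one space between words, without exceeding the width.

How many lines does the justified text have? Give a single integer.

Answer: 4

Derivation:
Line 1: ['childhood', 'sea', 'be', 'number'] (min_width=23, slack=0)
Line 2: ['television', 'read', 'code'] (min_width=20, slack=3)
Line 3: ['calendar', 'end', 'universe'] (min_width=21, slack=2)
Line 4: ['go'] (min_width=2, slack=21)
Total lines: 4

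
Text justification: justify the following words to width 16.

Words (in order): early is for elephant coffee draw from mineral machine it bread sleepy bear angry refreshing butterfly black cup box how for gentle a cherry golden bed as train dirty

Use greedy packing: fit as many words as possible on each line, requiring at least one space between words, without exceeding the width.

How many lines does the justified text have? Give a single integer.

Line 1: ['early', 'is', 'for'] (min_width=12, slack=4)
Line 2: ['elephant', 'coffee'] (min_width=15, slack=1)
Line 3: ['draw', 'from'] (min_width=9, slack=7)
Line 4: ['mineral', 'machine'] (min_width=15, slack=1)
Line 5: ['it', 'bread', 'sleepy'] (min_width=15, slack=1)
Line 6: ['bear', 'angry'] (min_width=10, slack=6)
Line 7: ['refreshing'] (min_width=10, slack=6)
Line 8: ['butterfly', 'black'] (min_width=15, slack=1)
Line 9: ['cup', 'box', 'how', 'for'] (min_width=15, slack=1)
Line 10: ['gentle', 'a', 'cherry'] (min_width=15, slack=1)
Line 11: ['golden', 'bed', 'as'] (min_width=13, slack=3)
Line 12: ['train', 'dirty'] (min_width=11, slack=5)
Total lines: 12

Answer: 12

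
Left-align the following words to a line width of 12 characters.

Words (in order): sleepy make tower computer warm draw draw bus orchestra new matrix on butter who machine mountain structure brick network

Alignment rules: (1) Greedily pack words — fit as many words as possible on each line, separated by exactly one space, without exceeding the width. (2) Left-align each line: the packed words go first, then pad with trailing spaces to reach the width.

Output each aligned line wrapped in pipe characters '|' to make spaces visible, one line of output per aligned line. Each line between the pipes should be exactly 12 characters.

Answer: |sleepy make |
|tower       |
|computer    |
|warm draw   |
|draw bus    |
|orchestra   |
|new matrix  |
|on butter   |
|who machine |
|mountain    |
|structure   |
|brick       |
|network     |

Derivation:
Line 1: ['sleepy', 'make'] (min_width=11, slack=1)
Line 2: ['tower'] (min_width=5, slack=7)
Line 3: ['computer'] (min_width=8, slack=4)
Line 4: ['warm', 'draw'] (min_width=9, slack=3)
Line 5: ['draw', 'bus'] (min_width=8, slack=4)
Line 6: ['orchestra'] (min_width=9, slack=3)
Line 7: ['new', 'matrix'] (min_width=10, slack=2)
Line 8: ['on', 'butter'] (min_width=9, slack=3)
Line 9: ['who', 'machine'] (min_width=11, slack=1)
Line 10: ['mountain'] (min_width=8, slack=4)
Line 11: ['structure'] (min_width=9, slack=3)
Line 12: ['brick'] (min_width=5, slack=7)
Line 13: ['network'] (min_width=7, slack=5)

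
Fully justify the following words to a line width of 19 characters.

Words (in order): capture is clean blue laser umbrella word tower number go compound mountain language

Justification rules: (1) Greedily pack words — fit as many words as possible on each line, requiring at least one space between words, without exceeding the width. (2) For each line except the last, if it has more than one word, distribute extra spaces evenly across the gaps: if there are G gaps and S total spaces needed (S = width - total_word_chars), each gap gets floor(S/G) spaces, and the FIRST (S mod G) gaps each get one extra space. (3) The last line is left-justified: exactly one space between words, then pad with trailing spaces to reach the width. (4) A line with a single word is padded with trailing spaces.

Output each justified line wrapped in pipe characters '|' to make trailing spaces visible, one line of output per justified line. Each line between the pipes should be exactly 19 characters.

Line 1: ['capture', 'is', 'clean'] (min_width=16, slack=3)
Line 2: ['blue', 'laser', 'umbrella'] (min_width=19, slack=0)
Line 3: ['word', 'tower', 'number'] (min_width=17, slack=2)
Line 4: ['go', 'compound'] (min_width=11, slack=8)
Line 5: ['mountain', 'language'] (min_width=17, slack=2)

Answer: |capture   is  clean|
|blue laser umbrella|
|word  tower  number|
|go         compound|
|mountain language  |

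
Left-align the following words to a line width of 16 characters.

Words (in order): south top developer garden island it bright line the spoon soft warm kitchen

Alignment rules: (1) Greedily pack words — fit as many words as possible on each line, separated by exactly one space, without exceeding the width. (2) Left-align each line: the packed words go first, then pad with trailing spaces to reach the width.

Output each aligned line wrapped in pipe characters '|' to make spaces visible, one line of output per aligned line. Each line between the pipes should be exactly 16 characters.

Line 1: ['south', 'top'] (min_width=9, slack=7)
Line 2: ['developer', 'garden'] (min_width=16, slack=0)
Line 3: ['island', 'it', 'bright'] (min_width=16, slack=0)
Line 4: ['line', 'the', 'spoon'] (min_width=14, slack=2)
Line 5: ['soft', 'warm'] (min_width=9, slack=7)
Line 6: ['kitchen'] (min_width=7, slack=9)

Answer: |south top       |
|developer garden|
|island it bright|
|line the spoon  |
|soft warm       |
|kitchen         |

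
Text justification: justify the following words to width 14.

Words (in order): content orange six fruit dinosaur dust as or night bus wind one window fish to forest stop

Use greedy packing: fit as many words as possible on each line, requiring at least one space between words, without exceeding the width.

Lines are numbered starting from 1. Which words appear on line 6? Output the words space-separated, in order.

Line 1: ['content', 'orange'] (min_width=14, slack=0)
Line 2: ['six', 'fruit'] (min_width=9, slack=5)
Line 3: ['dinosaur', 'dust'] (min_width=13, slack=1)
Line 4: ['as', 'or', 'night'] (min_width=11, slack=3)
Line 5: ['bus', 'wind', 'one'] (min_width=12, slack=2)
Line 6: ['window', 'fish', 'to'] (min_width=14, slack=0)
Line 7: ['forest', 'stop'] (min_width=11, slack=3)

Answer: window fish to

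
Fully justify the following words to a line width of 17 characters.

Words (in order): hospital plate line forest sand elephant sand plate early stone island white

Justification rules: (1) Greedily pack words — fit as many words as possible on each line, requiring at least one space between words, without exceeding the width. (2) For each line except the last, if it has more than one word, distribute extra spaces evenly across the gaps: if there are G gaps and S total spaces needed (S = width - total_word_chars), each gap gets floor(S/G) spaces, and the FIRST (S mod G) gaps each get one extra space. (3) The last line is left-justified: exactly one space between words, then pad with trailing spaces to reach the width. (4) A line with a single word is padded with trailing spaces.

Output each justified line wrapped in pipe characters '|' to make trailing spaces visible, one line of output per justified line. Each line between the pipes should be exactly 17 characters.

Line 1: ['hospital', 'plate'] (min_width=14, slack=3)
Line 2: ['line', 'forest', 'sand'] (min_width=16, slack=1)
Line 3: ['elephant', 'sand'] (min_width=13, slack=4)
Line 4: ['plate', 'early', 'stone'] (min_width=17, slack=0)
Line 5: ['island', 'white'] (min_width=12, slack=5)

Answer: |hospital    plate|
|line  forest sand|
|elephant     sand|
|plate early stone|
|island white     |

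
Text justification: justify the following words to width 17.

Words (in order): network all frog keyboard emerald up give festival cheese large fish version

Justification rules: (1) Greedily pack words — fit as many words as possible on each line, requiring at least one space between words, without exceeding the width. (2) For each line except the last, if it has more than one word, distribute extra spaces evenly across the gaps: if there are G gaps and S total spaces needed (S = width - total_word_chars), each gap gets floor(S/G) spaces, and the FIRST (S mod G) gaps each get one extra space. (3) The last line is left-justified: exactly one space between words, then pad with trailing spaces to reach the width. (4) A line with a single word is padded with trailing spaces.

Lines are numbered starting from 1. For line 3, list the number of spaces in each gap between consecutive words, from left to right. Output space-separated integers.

Line 1: ['network', 'all', 'frog'] (min_width=16, slack=1)
Line 2: ['keyboard', 'emerald'] (min_width=16, slack=1)
Line 3: ['up', 'give', 'festival'] (min_width=16, slack=1)
Line 4: ['cheese', 'large', 'fish'] (min_width=17, slack=0)
Line 5: ['version'] (min_width=7, slack=10)

Answer: 2 1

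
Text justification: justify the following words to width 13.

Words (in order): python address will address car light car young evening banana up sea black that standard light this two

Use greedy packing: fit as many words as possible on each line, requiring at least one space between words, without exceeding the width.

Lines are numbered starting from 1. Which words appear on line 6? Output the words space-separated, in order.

Answer: banana up sea

Derivation:
Line 1: ['python'] (min_width=6, slack=7)
Line 2: ['address', 'will'] (min_width=12, slack=1)
Line 3: ['address', 'car'] (min_width=11, slack=2)
Line 4: ['light', 'car'] (min_width=9, slack=4)
Line 5: ['young', 'evening'] (min_width=13, slack=0)
Line 6: ['banana', 'up', 'sea'] (min_width=13, slack=0)
Line 7: ['black', 'that'] (min_width=10, slack=3)
Line 8: ['standard'] (min_width=8, slack=5)
Line 9: ['light', 'this'] (min_width=10, slack=3)
Line 10: ['two'] (min_width=3, slack=10)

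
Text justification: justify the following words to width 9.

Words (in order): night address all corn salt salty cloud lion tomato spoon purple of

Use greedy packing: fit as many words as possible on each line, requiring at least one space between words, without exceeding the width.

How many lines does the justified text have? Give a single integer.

Answer: 10

Derivation:
Line 1: ['night'] (min_width=5, slack=4)
Line 2: ['address'] (min_width=7, slack=2)
Line 3: ['all', 'corn'] (min_width=8, slack=1)
Line 4: ['salt'] (min_width=4, slack=5)
Line 5: ['salty'] (min_width=5, slack=4)
Line 6: ['cloud'] (min_width=5, slack=4)
Line 7: ['lion'] (min_width=4, slack=5)
Line 8: ['tomato'] (min_width=6, slack=3)
Line 9: ['spoon'] (min_width=5, slack=4)
Line 10: ['purple', 'of'] (min_width=9, slack=0)
Total lines: 10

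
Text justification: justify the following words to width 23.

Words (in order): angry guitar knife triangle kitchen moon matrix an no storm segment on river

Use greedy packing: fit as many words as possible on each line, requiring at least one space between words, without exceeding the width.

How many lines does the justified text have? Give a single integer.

Answer: 4

Derivation:
Line 1: ['angry', 'guitar', 'knife'] (min_width=18, slack=5)
Line 2: ['triangle', 'kitchen', 'moon'] (min_width=21, slack=2)
Line 3: ['matrix', 'an', 'no', 'storm'] (min_width=18, slack=5)
Line 4: ['segment', 'on', 'river'] (min_width=16, slack=7)
Total lines: 4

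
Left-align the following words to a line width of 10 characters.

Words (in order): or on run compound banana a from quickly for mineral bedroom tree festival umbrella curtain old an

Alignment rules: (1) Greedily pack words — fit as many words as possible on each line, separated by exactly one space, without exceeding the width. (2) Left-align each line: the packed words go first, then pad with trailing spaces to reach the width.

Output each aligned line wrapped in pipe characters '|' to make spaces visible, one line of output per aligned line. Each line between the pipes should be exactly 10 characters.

Line 1: ['or', 'on', 'run'] (min_width=9, slack=1)
Line 2: ['compound'] (min_width=8, slack=2)
Line 3: ['banana', 'a'] (min_width=8, slack=2)
Line 4: ['from'] (min_width=4, slack=6)
Line 5: ['quickly'] (min_width=7, slack=3)
Line 6: ['for'] (min_width=3, slack=7)
Line 7: ['mineral'] (min_width=7, slack=3)
Line 8: ['bedroom'] (min_width=7, slack=3)
Line 9: ['tree'] (min_width=4, slack=6)
Line 10: ['festival'] (min_width=8, slack=2)
Line 11: ['umbrella'] (min_width=8, slack=2)
Line 12: ['curtain'] (min_width=7, slack=3)
Line 13: ['old', 'an'] (min_width=6, slack=4)

Answer: |or on run |
|compound  |
|banana a  |
|from      |
|quickly   |
|for       |
|mineral   |
|bedroom   |
|tree      |
|festival  |
|umbrella  |
|curtain   |
|old an    |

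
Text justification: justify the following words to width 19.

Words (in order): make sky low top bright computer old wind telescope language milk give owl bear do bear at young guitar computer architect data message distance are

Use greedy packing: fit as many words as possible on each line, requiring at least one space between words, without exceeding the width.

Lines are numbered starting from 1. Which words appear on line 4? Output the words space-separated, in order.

Answer: language milk give

Derivation:
Line 1: ['make', 'sky', 'low', 'top'] (min_width=16, slack=3)
Line 2: ['bright', 'computer', 'old'] (min_width=19, slack=0)
Line 3: ['wind', 'telescope'] (min_width=14, slack=5)
Line 4: ['language', 'milk', 'give'] (min_width=18, slack=1)
Line 5: ['owl', 'bear', 'do', 'bear', 'at'] (min_width=19, slack=0)
Line 6: ['young', 'guitar'] (min_width=12, slack=7)
Line 7: ['computer', 'architect'] (min_width=18, slack=1)
Line 8: ['data', 'message'] (min_width=12, slack=7)
Line 9: ['distance', 'are'] (min_width=12, slack=7)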